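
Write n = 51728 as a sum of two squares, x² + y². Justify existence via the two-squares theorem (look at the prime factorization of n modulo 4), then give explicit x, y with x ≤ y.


Step 1: Factor n = 51728 = 2^4 · 53 · 61.
Step 2: Check the mod-4 condition on each prime factor: 2 = 2 (special); 53 ≡ 1 (mod 4), exponent 1; 61 ≡ 1 (mod 4), exponent 1.
All primes ≡ 3 (mod 4) appear to even exponent (or don't appear), so by the two-squares theorem n IS expressible as a sum of two squares.
Step 3: Build a representation. Group n = k² · m with k = 4 and m = 53 · 61 = 3233 (a product of primes ≡ 1 (mod 4)); a representation of m scales to one of n via (k·x)² + (k·y)² = k²(x² + y²). Each prime p ≡ 1 (mod 4) is itself a sum of two squares; find a² by testing p − a² for a perfect square:
  53: 53 − 1² = 52, 53 − 2² = 49 = 7² ⇒ 53 = 2² + 7².
  61: 61 − 1² = 60, 61 − 2² = 57, 61 − 3² = 52, 61 − 4² = 45, 61 − 5² = 36 = 6² ⇒ 61 = 5² + 6².
  Combine using the Brahmagupta–Fibonacci identity (a² + b²)(c² + d²) = (ac − bd)² + (ad + bc)² = (ac + bd)² + (ad − bc)²:
  53 · 61 = 3233: from (2² + 7²)(5² + 6²), take (2·5 − 7·6, 2·6 + 7·5) = (10 − 42, 12 + 35) = (-32, 47); dropping signs (only squares matter) gives (32, 47); check 32² + 47² = 1024 + 2209 = 3233 ✓.
  Scale by k = 4: (4·32, 4·47) = (128, 188).
Step 4: Order so x ≤ y and verify: 128² + 188² = 16384 + 35344 = 51728 = n. ✓

n = 51728 = 128² + 188² (one valid representation with x ≤ y).


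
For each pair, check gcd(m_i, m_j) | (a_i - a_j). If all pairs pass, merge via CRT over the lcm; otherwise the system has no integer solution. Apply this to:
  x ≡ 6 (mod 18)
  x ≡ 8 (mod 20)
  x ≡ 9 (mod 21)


Moduli 18, 20, 21 are not pairwise coprime, so CRT works modulo lcm(m_i) when all pairwise compatibility conditions hold.
Pairwise compatibility: gcd(m_i, m_j) must divide a_i - a_j for every pair.
Merge one congruence at a time:
  Start: x ≡ 6 (mod 18).
  Combine with x ≡ 8 (mod 20): gcd(18, 20) = 2; 8 - 6 = 2, which IS divisible by 2, so compatible.
    Write x = 6 + 18·t and substitute into x ≡ 8 (mod 20): 18·t ≡ 8 − 6 = 2 (mod 20).
    Divide the congruence (and modulus) by g = 2: 9·t ≡ 1 (mod 10).
    The inverse of 9 mod 10 is 9 (since 9·9 = 81 = 8·10 + 1), so t ≡ 9·1 = 9 ≡ 9 (mod 10).
    Then x = 6 + 18·9 = 168, valid modulo lcm(18, 20) = 180: x ≡ 168 (mod 180).
  Combine with x ≡ 9 (mod 21): gcd(180, 21) = 3; 9 - 168 = -159, which IS divisible by 3, so compatible.
    Write x = 168 + 180·t and substitute into x ≡ 9 (mod 21): 180·t ≡ 9 − 168 = -159 (mod 21).
    Divide the congruence (and modulus) by g = 3: 60·t ≡ -53 (mod 7).
    Reduce coefficients mod 7: 4·t ≡ 3 (mod 7).
    The inverse of 4 mod 7 is 2 (since 4·2 = 8 = 1·7 + 1), so t ≡ 2·3 = 6 ≡ 6 (mod 7).
    Then x = 168 + 180·6 = 1248, valid modulo lcm(180, 21) = 1260: x ≡ 1248 (mod 1260).
Verify: 1248 mod 18 = 6, 1248 mod 20 = 8, 1248 mod 21 = 9.

x ≡ 1248 (mod 1260).


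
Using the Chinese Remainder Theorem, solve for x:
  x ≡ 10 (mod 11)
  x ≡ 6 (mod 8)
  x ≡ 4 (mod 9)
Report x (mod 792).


Moduli 11, 8, 9 are pairwise coprime; by CRT there is a unique solution modulo M = 11 · 8 · 9 = 792.
Solve pairwise, accumulating the modulus:
  Start with x ≡ 10 (mod 11).
  Combine with x ≡ 6 (mod 8): since gcd(11, 8) = 1, we get a unique residue mod 88.
    Write x = 10 + 11·t and substitute into x ≡ 6 (mod 8): 11·t ≡ 6 − 10 = -4 (mod 8).
    Reduce coefficients mod 8: 3·t ≡ 4 (mod 8).
    The inverse of 3 mod 8 is 3 (since 3·3 = 9 = 1·8 + 1), so t ≡ 3·4 = 12 ≡ 4 (mod 8).
    Then x = 10 + 11·4 = 54, valid modulo lcm(11, 8) = 88: x ≡ 54 (mod 88).
  Combine with x ≡ 4 (mod 9): since gcd(88, 9) = 1, we get a unique residue mod 792.
    Write x = 54 + 88·t and substitute into x ≡ 4 (mod 9): 88·t ≡ 4 − 54 = -50 (mod 9).
    Reduce coefficients mod 9: 7·t ≡ 4 (mod 9).
    The inverse of 7 mod 9 is 4 (since 7·4 = 28 = 3·9 + 1), so t ≡ 4·4 = 16 ≡ 7 (mod 9).
    Then x = 54 + 88·7 = 670, valid modulo lcm(88, 9) = 792: x ≡ 670 (mod 792).
Verify: 670 mod 11 = 10 ✓, 670 mod 8 = 6 ✓, 670 mod 9 = 4 ✓.

x ≡ 670 (mod 792).


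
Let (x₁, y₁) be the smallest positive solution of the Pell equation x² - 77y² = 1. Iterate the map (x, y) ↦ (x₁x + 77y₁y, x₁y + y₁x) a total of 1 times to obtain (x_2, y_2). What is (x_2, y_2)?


Step 1: Find the fundamental solution (x₁, y₁) of x² - 77y² = 1.
  Expand √77 as a continued fraction. a₀ = ⌊√77⌋ = 8; iterate m_{k+1} = d_k·a_k − m_k, d_{k+1} = (77 − m_{k+1}²)/d_k, a_{k+1} = ⌊(a₀ + m_{k+1})/d_{k+1}⌋ (starting m₀ = 0, d₀ = 1), with convergents p_k = a_k·p_{k-1} + p_{k-2}, q_k = a_k·q_{k-1} + q_{k-2} (p₋₁ = 1, q₋₁ = 0):
  k = 0: a₀ = 8; p₀/q₀ = 8/1; p₀² − 77·q₀² = 64 − 77 = -13.
  k = 1: m = 8, d = 13, a = ⌊(8 + 8)/13⌋ = 1; p/q = (1·8 + 1)/(1·1 + 0) = 9/1; p² − 77·q² = 81 − 77 = 4.
  k = 2: m = 5, d = 4, a = ⌊(8 + 5)/4⌋ = 3; p/q = (3·9 + 8)/(3·1 + 1) = 35/4; p² − 77·q² = 1225 − 1232 = -7.
  k = 3: m = 7, d = 7, a = ⌊(8 + 7)/7⌋ = 2; p/q = (2·35 + 9)/(2·4 + 1) = 79/9; p² − 77·q² = 6241 − 6237 = 4.
  k = 4: m = 7, d = 4, a = ⌊(8 + 7)/4⌋ = 3; p/q = (3·79 + 35)/(3·9 + 4) = 272/31; p² − 77·q² = 73984 − 73997 = -13.
  k = 5: m = 5, d = 13, a = ⌊(8 + 5)/13⌋ = 1; p/q = (1·272 + 79)/(1·31 + 9) = 351/40; p² − 77·q² = 123201 − 123200 = 1.
  The first convergent with p² − 77·q² = 1 gives the fundamental solution (x₁, y₁) = (351, 40).
Step 2: Apply the recurrence (x_{n+1}, y_{n+1}) = (x₁x_n + 77y₁y_n, x₁y_n + y₁x_n) repeatedly.
  From (x_1, y_1) = (351, 40): x_2 = 351·351 + 77·40·40 = 246401; y_2 = 351·40 + 40·351 = 28080.
Step 3: Verify x_2² - 77·y_2² = 60713452801 - 60713452800 = 1 (should be 1). ✓

(x_1, y_1) = (351, 40); (x_2, y_2) = (246401, 28080).


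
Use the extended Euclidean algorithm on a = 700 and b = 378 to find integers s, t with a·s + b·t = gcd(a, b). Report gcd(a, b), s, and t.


Euclidean algorithm on (700, 378) — divide until remainder is 0:
  700 = 1 · 378 + 322
  378 = 1 · 322 + 56
  322 = 5 · 56 + 42
  56 = 1 · 42 + 14
  42 = 3 · 14 + 0
gcd(700, 378) = 14.
Track Bezout coefficients alongside the remainders: start with r₀ = 700 = a·1 + b·0 (s = 1, t = 0) and r₁ = 378 = a·0 + b·1 (s = 0, t = 1); each new remainder r_{k+1} = r_{k-1} − q_k·r_k inherits s_{k+1} = s_{k-1} − q_k·s_k, t_{k+1} = t_{k-1} − q_k·t_k, so r_k = a·s_k + b·t_k at every step:
  q = 1: r = 322, s = 1 − 1·0 = 1, t = 0 − 1·1 = -1  (check: 700·1 + 378·(-1) = 322)
  q = 1: r = 56, s = 0 − 1·1 = -1, t = 1 − 1·(-1) = 2  (check: 700·(-1) + 378·2 = 56)
  q = 5: r = 42, s = 1 − 5·(-1) = 6, t = -1 − 5·2 = -11  (check: 700·6 + 378·(-11) = 42)
  q = 1: r = 14, s = -1 − 1·6 = -7, t = 2 − 1·(-11) = 13  (check: 700·(-7) + 378·13 = 14)
The row with r = 14 (the gcd) gives the Bezout coefficients s = -7, t = 13.
Result: 700 · (-7) + 378 · (13) = 14.

gcd(700, 378) = 14; s = -7, t = 13 (check: 700·(-7) + 378·13 = 14).


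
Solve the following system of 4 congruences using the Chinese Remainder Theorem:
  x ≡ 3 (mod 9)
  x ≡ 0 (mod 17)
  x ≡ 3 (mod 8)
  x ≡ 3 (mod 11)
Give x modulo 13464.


Product of moduli M = 9 · 17 · 8 · 11 = 13464.
Merge one congruence at a time:
  Start: x ≡ 3 (mod 9).
  Combine with x ≡ 0 (mod 17); new modulus lcm = 153.
    Write x = 3 + 9·t and substitute into x ≡ 0 (mod 17): 9·t ≡ 0 − 3 = -3 (mod 17).
    Reduce coefficients mod 17: 9·t ≡ 14 (mod 17).
    The inverse of 9 mod 17 is 2 (since 9·2 = 18 = 1·17 + 1), so t ≡ 2·14 = 28 ≡ 11 (mod 17).
    Then x = 3 + 9·11 = 102, valid modulo lcm(9, 17) = 153: x ≡ 102 (mod 153).
  Combine with x ≡ 3 (mod 8); new modulus lcm = 1224.
    Write x = 102 + 153·t and substitute into x ≡ 3 (mod 8): 153·t ≡ 3 − 102 = -99 (mod 8).
    Reduce coefficients mod 8: 1·t ≡ 5 (mod 8).
    So t ≡ 5 (mod 8).
    Then x = 102 + 153·5 = 867, valid modulo lcm(153, 8) = 1224: x ≡ 867 (mod 1224).
  Combine with x ≡ 3 (mod 11); new modulus lcm = 13464.
    Write x = 867 + 1224·t and substitute into x ≡ 3 (mod 11): 1224·t ≡ 3 − 867 = -864 (mod 11).
    Reduce coefficients mod 11: 3·t ≡ 5 (mod 11).
    The inverse of 3 mod 11 is 4 (since 3·4 = 12 = 1·11 + 1), so t ≡ 4·5 = 20 ≡ 9 (mod 11).
    Then x = 867 + 1224·9 = 11883, valid modulo lcm(1224, 11) = 13464: x ≡ 11883 (mod 13464).
Verify against each original: 11883 mod 9 = 3, 11883 mod 17 = 0, 11883 mod 8 = 3, 11883 mod 11 = 3.

x ≡ 11883 (mod 13464).


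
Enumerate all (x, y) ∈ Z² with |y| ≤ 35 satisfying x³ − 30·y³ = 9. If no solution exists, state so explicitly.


The equation is x³ - 30y³ = 9. For fixed y, x³ = 30·y³ + 9, so a solution requires the RHS to be a perfect cube.
Strategy: iterate y from -35 to 35, compute RHS = 30·y³ + 9, and check whether it is a (positive or negative) perfect cube.
Check small values of y:
  y = 0: RHS = 9 is not a perfect cube.
  y = 1: RHS = 39 is not a perfect cube.
  y = -1: RHS = -21 is not a perfect cube.
  y = 2: RHS = 249 is not a perfect cube.
  y = -2: RHS = -231 is not a perfect cube.
  y = 3: RHS = 819 is not a perfect cube.
  y = -3: RHS = -801 is not a perfect cube.
Continuing the search up to |y| = 35 finds no solutions either.
No (x, y) in the scanned range satisfies the equation.

No integer solutions with |y| ≤ 35.


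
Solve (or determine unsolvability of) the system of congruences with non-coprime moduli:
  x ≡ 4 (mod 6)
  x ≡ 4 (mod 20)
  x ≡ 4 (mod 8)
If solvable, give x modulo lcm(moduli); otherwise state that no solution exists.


Moduli 6, 20, 8 are not pairwise coprime, so CRT works modulo lcm(m_i) when all pairwise compatibility conditions hold.
Pairwise compatibility: gcd(m_i, m_j) must divide a_i - a_j for every pair.
Merge one congruence at a time:
  Start: x ≡ 4 (mod 6).
  Combine with x ≡ 4 (mod 20): gcd(6, 20) = 2; 4 - 4 = 0, which IS divisible by 2, so compatible.
    Write x = 4 + 6·t and substitute into x ≡ 4 (mod 20): 6·t ≡ 4 − 4 = 0 (mod 20).
    Divide the congruence (and modulus) by g = 2: 3·t ≡ 0 (mod 10).
    The inverse of 3 mod 10 is 7 (since 3·7 = 21 = 2·10 + 1), so t ≡ 7·0 = 0 ≡ 0 (mod 10).
    Then x = 4 + 6·0 = 4, valid modulo lcm(6, 20) = 60: x ≡ 4 (mod 60).
  Combine with x ≡ 4 (mod 8): gcd(60, 8) = 4; 4 - 4 = 0, which IS divisible by 4, so compatible.
    Write x = 4 + 60·t and substitute into x ≡ 4 (mod 8): 60·t ≡ 4 − 4 = 0 (mod 8).
    Divide the congruence (and modulus) by g = 4: 15·t ≡ 0 (mod 2).
    Reduce coefficients mod 2: 1·t ≡ 0 (mod 2).
    So t ≡ 0 (mod 2).
    Then x = 4 + 60·0 = 4, valid modulo lcm(60, 8) = 120: x ≡ 4 (mod 120).
Verify: 4 mod 6 = 4, 4 mod 20 = 4, 4 mod 8 = 4.

x ≡ 4 (mod 120).


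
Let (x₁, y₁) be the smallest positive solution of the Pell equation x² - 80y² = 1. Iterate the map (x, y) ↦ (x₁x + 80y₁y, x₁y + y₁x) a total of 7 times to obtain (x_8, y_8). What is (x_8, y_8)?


Step 1: Find the fundamental solution (x₁, y₁) of x² - 80y² = 1.
  Expand √80 as a continued fraction. a₀ = ⌊√80⌋ = 8; iterate m_{k+1} = d_k·a_k − m_k, d_{k+1} = (80 − m_{k+1}²)/d_k, a_{k+1} = ⌊(a₀ + m_{k+1})/d_{k+1}⌋ (starting m₀ = 0, d₀ = 1), with convergents p_k = a_k·p_{k-1} + p_{k-2}, q_k = a_k·q_{k-1} + q_{k-2} (p₋₁ = 1, q₋₁ = 0):
  k = 0: a₀ = 8; p₀/q₀ = 8/1; p₀² − 80·q₀² = 64 − 80 = -16.
  k = 1: m = 8, d = 16, a = ⌊(8 + 8)/16⌋ = 1; p/q = (1·8 + 1)/(1·1 + 0) = 9/1; p² − 80·q² = 81 − 80 = 1.
  The first convergent with p² − 80·q² = 1 gives the fundamental solution (x₁, y₁) = (9, 1).
Step 2: Apply the recurrence (x_{n+1}, y_{n+1}) = (x₁x_n + 80y₁y_n, x₁y_n + y₁x_n) repeatedly.
  From (x_1, y_1) = (9, 1): x_2 = 9·9 + 80·1·1 = 161; y_2 = 9·1 + 1·9 = 18.
  From (x_2, y_2) = (161, 18): x_3 = 9·161 + 80·1·18 = 2889; y_3 = 9·18 + 1·161 = 323.
  From (x_3, y_3) = (2889, 323): x_4 = 9·2889 + 80·1·323 = 51841; y_4 = 9·323 + 1·2889 = 5796.
  From (x_4, y_4) = (51841, 5796): x_5 = 9·51841 + 80·1·5796 = 930249; y_5 = 9·5796 + 1·51841 = 104005.
  From (x_5, y_5) = (930249, 104005): x_6 = 9·930249 + 80·1·104005 = 16692641; y_6 = 9·104005 + 1·930249 = 1866294.
  From (x_6, y_6) = (16692641, 1866294): x_7 = 9·16692641 + 80·1·1866294 = 299537289; y_7 = 9·1866294 + 1·16692641 = 33489287.
  From (x_7, y_7) = (299537289, 33489287): x_8 = 9·299537289 + 80·1·33489287 = 5374978561; y_8 = 9·33489287 + 1·299537289 = 600940872.
Step 3: Verify x_8² - 80·y_8² = 28890394531209630721 - 28890394531209630720 = 1 (should be 1). ✓

(x_1, y_1) = (9, 1); (x_8, y_8) = (5374978561, 600940872).


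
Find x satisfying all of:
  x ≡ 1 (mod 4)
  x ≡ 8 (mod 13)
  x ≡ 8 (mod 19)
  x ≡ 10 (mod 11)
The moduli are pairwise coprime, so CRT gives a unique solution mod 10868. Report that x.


Product of moduli M = 4 · 13 · 19 · 11 = 10868.
Merge one congruence at a time:
  Start: x ≡ 1 (mod 4).
  Combine with x ≡ 8 (mod 13); new modulus lcm = 52.
    Write x = 1 + 4·t and substitute into x ≡ 8 (mod 13): 4·t ≡ 8 − 1 = 7 (mod 13).
    The inverse of 4 mod 13 is 10 (since 4·10 = 40 = 3·13 + 1), so t ≡ 10·7 = 70 ≡ 5 (mod 13).
    Then x = 1 + 4·5 = 21, valid modulo lcm(4, 13) = 52: x ≡ 21 (mod 52).
  Combine with x ≡ 8 (mod 19); new modulus lcm = 988.
    Write x = 21 + 52·t and substitute into x ≡ 8 (mod 19): 52·t ≡ 8 − 21 = -13 (mod 19).
    Reduce coefficients mod 19: 14·t ≡ 6 (mod 19).
    The inverse of 14 mod 19 is 15 (since 14·15 = 210 = 11·19 + 1), so t ≡ 15·6 = 90 ≡ 14 (mod 19).
    Then x = 21 + 52·14 = 749, valid modulo lcm(52, 19) = 988: x ≡ 749 (mod 988).
  Combine with x ≡ 10 (mod 11); new modulus lcm = 10868.
    Write x = 749 + 988·t and substitute into x ≡ 10 (mod 11): 988·t ≡ 10 − 749 = -739 (mod 11).
    Reduce coefficients mod 11: 9·t ≡ 9 (mod 11).
    The inverse of 9 mod 11 is 5 (since 9·5 = 45 = 4·11 + 1), so t ≡ 5·9 = 45 ≡ 1 (mod 11).
    Then x = 749 + 988·1 = 1737, valid modulo lcm(988, 11) = 10868: x ≡ 1737 (mod 10868).
Verify against each original: 1737 mod 4 = 1, 1737 mod 13 = 8, 1737 mod 19 = 8, 1737 mod 11 = 10.

x ≡ 1737 (mod 10868).


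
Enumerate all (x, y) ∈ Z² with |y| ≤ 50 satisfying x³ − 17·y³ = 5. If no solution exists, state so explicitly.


The equation is x³ - 17y³ = 5. For fixed y, x³ = 17·y³ + 5, so a solution requires the RHS to be a perfect cube.
Strategy: iterate y from -50 to 50, compute RHS = 17·y³ + 5, and check whether it is a (positive or negative) perfect cube.
Check small values of y:
  y = 0: RHS = 5 is not a perfect cube.
  y = 1: RHS = 22 is not a perfect cube.
  y = -1: RHS = -12 is not a perfect cube.
  y = 2: RHS = 141 is not a perfect cube.
  y = -2: RHS = -131 is not a perfect cube.
  y = 3: RHS = 464 is not a perfect cube.
  y = -3: RHS = -454 is not a perfect cube.
Continuing the search up to |y| = 50 finds no solutions either.
No (x, y) in the scanned range satisfies the equation.

No integer solutions with |y| ≤ 50.


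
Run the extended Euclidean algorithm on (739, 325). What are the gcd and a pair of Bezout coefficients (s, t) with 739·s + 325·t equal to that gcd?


Euclidean algorithm on (739, 325) — divide until remainder is 0:
  739 = 2 · 325 + 89
  325 = 3 · 89 + 58
  89 = 1 · 58 + 31
  58 = 1 · 31 + 27
  31 = 1 · 27 + 4
  27 = 6 · 4 + 3
  4 = 1 · 3 + 1
  3 = 3 · 1 + 0
gcd(739, 325) = 1.
Track Bezout coefficients alongside the remainders: start with r₀ = 739 = a·1 + b·0 (s = 1, t = 0) and r₁ = 325 = a·0 + b·1 (s = 0, t = 1); each new remainder r_{k+1} = r_{k-1} − q_k·r_k inherits s_{k+1} = s_{k-1} − q_k·s_k, t_{k+1} = t_{k-1} − q_k·t_k, so r_k = a·s_k + b·t_k at every step:
  q = 2: r = 89, s = 1 − 2·0 = 1, t = 0 − 2·1 = -2  (check: 739·1 + 325·(-2) = 89)
  q = 3: r = 58, s = 0 − 3·1 = -3, t = 1 − 3·(-2) = 7  (check: 739·(-3) + 325·7 = 58)
  q = 1: r = 31, s = 1 − 1·(-3) = 4, t = -2 − 1·7 = -9  (check: 739·4 + 325·(-9) = 31)
  q = 1: r = 27, s = -3 − 1·4 = -7, t = 7 − 1·(-9) = 16  (check: 739·(-7) + 325·16 = 27)
  q = 1: r = 4, s = 4 − 1·(-7) = 11, t = -9 − 1·16 = -25  (check: 739·11 + 325·(-25) = 4)
  q = 6: r = 3, s = -7 − 6·11 = -73, t = 16 − 6·(-25) = 166  (check: 739·(-73) + 325·166 = 3)
  q = 1: r = 1, s = 11 − 1·(-73) = 84, t = -25 − 1·166 = -191  (check: 739·84 + 325·(-191) = 1)
The row with r = 1 (the gcd) gives the Bezout coefficients s = 84, t = -191.
Result: 739 · (84) + 325 · (-191) = 1.

gcd(739, 325) = 1; s = 84, t = -191 (check: 739·84 + 325·(-191) = 1).


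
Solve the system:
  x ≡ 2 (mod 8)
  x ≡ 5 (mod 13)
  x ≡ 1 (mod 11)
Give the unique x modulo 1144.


Moduli 8, 13, 11 are pairwise coprime; by CRT there is a unique solution modulo M = 8 · 13 · 11 = 1144.
Solve pairwise, accumulating the modulus:
  Start with x ≡ 2 (mod 8).
  Combine with x ≡ 5 (mod 13): since gcd(8, 13) = 1, we get a unique residue mod 104.
    Write x = 2 + 8·t and substitute into x ≡ 5 (mod 13): 8·t ≡ 5 − 2 = 3 (mod 13).
    The inverse of 8 mod 13 is 5 (since 8·5 = 40 = 3·13 + 1), so t ≡ 5·3 = 15 ≡ 2 (mod 13).
    Then x = 2 + 8·2 = 18, valid modulo lcm(8, 13) = 104: x ≡ 18 (mod 104).
  Combine with x ≡ 1 (mod 11): since gcd(104, 11) = 1, we get a unique residue mod 1144.
    Write x = 18 + 104·t and substitute into x ≡ 1 (mod 11): 104·t ≡ 1 − 18 = -17 (mod 11).
    Reduce coefficients mod 11: 5·t ≡ 5 (mod 11).
    The inverse of 5 mod 11 is 9 (since 5·9 = 45 = 4·11 + 1), so t ≡ 9·5 = 45 ≡ 1 (mod 11).
    Then x = 18 + 104·1 = 122, valid modulo lcm(104, 11) = 1144: x ≡ 122 (mod 1144).
Verify: 122 mod 8 = 2 ✓, 122 mod 13 = 5 ✓, 122 mod 11 = 1 ✓.

x ≡ 122 (mod 1144).


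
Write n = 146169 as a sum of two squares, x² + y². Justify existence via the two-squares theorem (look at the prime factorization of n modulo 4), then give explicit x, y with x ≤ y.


Step 1: Factor n = 146169 = 3^2 · 109 · 149.
Step 2: Check the mod-4 condition on each prime factor: 3 ≡ 3 (mod 4), exponent 2 (must be even); 109 ≡ 1 (mod 4), exponent 1; 149 ≡ 1 (mod 4), exponent 1.
All primes ≡ 3 (mod 4) appear to even exponent (or don't appear), so by the two-squares theorem n IS expressible as a sum of two squares.
Step 3: Build a representation. Group n = k² · m with k = 3 and m = 109 · 149 = 16241 (a product of primes ≡ 1 (mod 4)); a representation of m scales to one of n via (k·x)² + (k·y)² = k²(x² + y²). Each prime p ≡ 1 (mod 4) is itself a sum of two squares; find a² by testing p − a² for a perfect square:
  109: 109 − 1² = 108, 109 − 2² = 105, 109 − 3² = 100 = 10² ⇒ 109 = 3² + 10².
  149: 149 − 1² = 148, 149 − 2² = 145, 149 − 3² = 140, 149 − 4² = 133, 149 − 5² = 124, 149 − 6² = 113, 149 − 7² = 100 = 10² ⇒ 149 = 7² + 10².
  Combine using the Brahmagupta–Fibonacci identity (a² + b²)(c² + d²) = (ac − bd)² + (ad + bc)² = (ac + bd)² + (ad − bc)²:
  109 · 149 = 16241: from (3² + 10²)(7² + 10²), take (3·7 − 10·10, 3·10 + 10·7) = (21 − 100, 30 + 70) = (-79, 100); dropping signs (only squares matter) gives (79, 100); check 79² + 100² = 6241 + 10000 = 16241 ✓.
  Scale by k = 3: (3·79, 3·100) = (237, 300).
Step 4: Order so x ≤ y and verify: 237² + 300² = 56169 + 90000 = 146169 = n. ✓

n = 146169 = 237² + 300² (one valid representation with x ≤ y).


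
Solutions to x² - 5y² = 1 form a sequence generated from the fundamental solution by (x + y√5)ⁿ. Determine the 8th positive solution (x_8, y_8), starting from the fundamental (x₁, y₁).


Step 1: Find the fundamental solution (x₁, y₁) of x² - 5y² = 1.
  Expand √5 as a continued fraction. a₀ = ⌊√5⌋ = 2; iterate m_{k+1} = d_k·a_k − m_k, d_{k+1} = (5 − m_{k+1}²)/d_k, a_{k+1} = ⌊(a₀ + m_{k+1})/d_{k+1}⌋ (starting m₀ = 0, d₀ = 1), with convergents p_k = a_k·p_{k-1} + p_{k-2}, q_k = a_k·q_{k-1} + q_{k-2} (p₋₁ = 1, q₋₁ = 0):
  k = 0: a₀ = 2; p₀/q₀ = 2/1; p₀² − 5·q₀² = 4 − 5 = -1.
  k = 1: m = 2, d = 1, a = ⌊(2 + 2)/1⌋ = 4; p/q = (4·2 + 1)/(4·1 + 0) = 9/4; p² − 5·q² = 81 − 80 = 1.
  The first convergent with p² − 5·q² = 1 gives the fundamental solution (x₁, y₁) = (9, 4).
Step 2: Apply the recurrence (x_{n+1}, y_{n+1}) = (x₁x_n + 5y₁y_n, x₁y_n + y₁x_n) repeatedly.
  From (x_1, y_1) = (9, 4): x_2 = 9·9 + 5·4·4 = 161; y_2 = 9·4 + 4·9 = 72.
  From (x_2, y_2) = (161, 72): x_3 = 9·161 + 5·4·72 = 2889; y_3 = 9·72 + 4·161 = 1292.
  From (x_3, y_3) = (2889, 1292): x_4 = 9·2889 + 5·4·1292 = 51841; y_4 = 9·1292 + 4·2889 = 23184.
  From (x_4, y_4) = (51841, 23184): x_5 = 9·51841 + 5·4·23184 = 930249; y_5 = 9·23184 + 4·51841 = 416020.
  From (x_5, y_5) = (930249, 416020): x_6 = 9·930249 + 5·4·416020 = 16692641; y_6 = 9·416020 + 4·930249 = 7465176.
  From (x_6, y_6) = (16692641, 7465176): x_7 = 9·16692641 + 5·4·7465176 = 299537289; y_7 = 9·7465176 + 4·16692641 = 133957148.
  From (x_7, y_7) = (299537289, 133957148): x_8 = 9·299537289 + 5·4·133957148 = 5374978561; y_8 = 9·133957148 + 4·299537289 = 2403763488.
Step 3: Verify x_8² - 5·y_8² = 28890394531209630721 - 28890394531209630720 = 1 (should be 1). ✓

(x_1, y_1) = (9, 4); (x_8, y_8) = (5374978561, 2403763488).


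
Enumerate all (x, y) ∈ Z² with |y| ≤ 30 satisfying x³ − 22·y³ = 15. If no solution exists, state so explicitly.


The equation is x³ - 22y³ = 15. For fixed y, x³ = 22·y³ + 15, so a solution requires the RHS to be a perfect cube.
Strategy: iterate y from -30 to 30, compute RHS = 22·y³ + 15, and check whether it is a (positive or negative) perfect cube.
Check small values of y:
  y = 0: RHS = 15 is not a perfect cube.
  y = 1: RHS = 37 is not a perfect cube.
  y = -1: RHS = -7 is not a perfect cube.
  y = 2: RHS = 191 is not a perfect cube.
  y = -2: RHS = -161 is not a perfect cube.
  y = 3: RHS = 609 is not a perfect cube.
  y = -3: RHS = -579 is not a perfect cube.
Continuing the search up to |y| = 30 finds no solutions either.
No (x, y) in the scanned range satisfies the equation.

No integer solutions with |y| ≤ 30.


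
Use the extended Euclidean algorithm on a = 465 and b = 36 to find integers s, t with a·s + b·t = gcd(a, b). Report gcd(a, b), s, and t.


Euclidean algorithm on (465, 36) — divide until remainder is 0:
  465 = 12 · 36 + 33
  36 = 1 · 33 + 3
  33 = 11 · 3 + 0
gcd(465, 36) = 3.
Track Bezout coefficients alongside the remainders: start with r₀ = 465 = a·1 + b·0 (s = 1, t = 0) and r₁ = 36 = a·0 + b·1 (s = 0, t = 1); each new remainder r_{k+1} = r_{k-1} − q_k·r_k inherits s_{k+1} = s_{k-1} − q_k·s_k, t_{k+1} = t_{k-1} − q_k·t_k, so r_k = a·s_k + b·t_k at every step:
  q = 12: r = 33, s = 1 − 12·0 = 1, t = 0 − 12·1 = -12  (check: 465·1 + 36·(-12) = 33)
  q = 1: r = 3, s = 0 − 1·1 = -1, t = 1 − 1·(-12) = 13  (check: 465·(-1) + 36·13 = 3)
The row with r = 3 (the gcd) gives the Bezout coefficients s = -1, t = 13.
Result: 465 · (-1) + 36 · (13) = 3.

gcd(465, 36) = 3; s = -1, t = 13 (check: 465·(-1) + 36·13 = 3).


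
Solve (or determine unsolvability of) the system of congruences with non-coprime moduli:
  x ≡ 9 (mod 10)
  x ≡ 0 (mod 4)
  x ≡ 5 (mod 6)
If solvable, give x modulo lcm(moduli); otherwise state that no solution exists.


Moduli 10, 4, 6 are not pairwise coprime, so CRT works modulo lcm(m_i) when all pairwise compatibility conditions hold.
Pairwise compatibility: gcd(m_i, m_j) must divide a_i - a_j for every pair.
Merge one congruence at a time:
  Start: x ≡ 9 (mod 10).
  Combine with x ≡ 0 (mod 4): gcd(10, 4) = 2, and 0 - 9 = -9 is NOT divisible by 2.
    ⇒ system is inconsistent (no integer solution).

No solution (the system is inconsistent).


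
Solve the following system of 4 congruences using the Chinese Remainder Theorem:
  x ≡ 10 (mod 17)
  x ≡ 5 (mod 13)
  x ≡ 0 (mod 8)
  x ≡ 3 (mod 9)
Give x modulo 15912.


Product of moduli M = 17 · 13 · 8 · 9 = 15912.
Merge one congruence at a time:
  Start: x ≡ 10 (mod 17).
  Combine with x ≡ 5 (mod 13); new modulus lcm = 221.
    Write x = 10 + 17·t and substitute into x ≡ 5 (mod 13): 17·t ≡ 5 − 10 = -5 (mod 13).
    Reduce coefficients mod 13: 4·t ≡ 8 (mod 13).
    The inverse of 4 mod 13 is 10 (since 4·10 = 40 = 3·13 + 1), so t ≡ 10·8 = 80 ≡ 2 (mod 13).
    Then x = 10 + 17·2 = 44, valid modulo lcm(17, 13) = 221: x ≡ 44 (mod 221).
  Combine with x ≡ 0 (mod 8); new modulus lcm = 1768.
    Write x = 44 + 221·t and substitute into x ≡ 0 (mod 8): 221·t ≡ 0 − 44 = -44 (mod 8).
    Reduce coefficients mod 8: 5·t ≡ 4 (mod 8).
    The inverse of 5 mod 8 is 5 (since 5·5 = 25 = 3·8 + 1), so t ≡ 5·4 = 20 ≡ 4 (mod 8).
    Then x = 44 + 221·4 = 928, valid modulo lcm(221, 8) = 1768: x ≡ 928 (mod 1768).
  Combine with x ≡ 3 (mod 9); new modulus lcm = 15912.
    Write x = 928 + 1768·t and substitute into x ≡ 3 (mod 9): 1768·t ≡ 3 − 928 = -925 (mod 9).
    Reduce coefficients mod 9: 4·t ≡ 2 (mod 9).
    The inverse of 4 mod 9 is 7 (since 4·7 = 28 = 3·9 + 1), so t ≡ 7·2 = 14 ≡ 5 (mod 9).
    Then x = 928 + 1768·5 = 9768, valid modulo lcm(1768, 9) = 15912: x ≡ 9768 (mod 15912).
Verify against each original: 9768 mod 17 = 10, 9768 mod 13 = 5, 9768 mod 8 = 0, 9768 mod 9 = 3.

x ≡ 9768 (mod 15912).


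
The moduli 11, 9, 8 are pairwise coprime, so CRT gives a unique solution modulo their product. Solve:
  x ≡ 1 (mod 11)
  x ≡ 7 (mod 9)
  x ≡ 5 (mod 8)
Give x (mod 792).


Moduli 11, 9, 8 are pairwise coprime; by CRT there is a unique solution modulo M = 11 · 9 · 8 = 792.
Solve pairwise, accumulating the modulus:
  Start with x ≡ 1 (mod 11).
  Combine with x ≡ 7 (mod 9): since gcd(11, 9) = 1, we get a unique residue mod 99.
    Write x = 1 + 11·t and substitute into x ≡ 7 (mod 9): 11·t ≡ 7 − 1 = 6 (mod 9).
    Reduce coefficients mod 9: 2·t ≡ 6 (mod 9).
    The inverse of 2 mod 9 is 5 (since 2·5 = 10 = 1·9 + 1), so t ≡ 5·6 = 30 ≡ 3 (mod 9).
    Then x = 1 + 11·3 = 34, valid modulo lcm(11, 9) = 99: x ≡ 34 (mod 99).
  Combine with x ≡ 5 (mod 8): since gcd(99, 8) = 1, we get a unique residue mod 792.
    Write x = 34 + 99·t and substitute into x ≡ 5 (mod 8): 99·t ≡ 5 − 34 = -29 (mod 8).
    Reduce coefficients mod 8: 3·t ≡ 3 (mod 8).
    The inverse of 3 mod 8 is 3 (since 3·3 = 9 = 1·8 + 1), so t ≡ 3·3 = 9 ≡ 1 (mod 8).
    Then x = 34 + 99·1 = 133, valid modulo lcm(99, 8) = 792: x ≡ 133 (mod 792).
Verify: 133 mod 11 = 1 ✓, 133 mod 9 = 7 ✓, 133 mod 8 = 5 ✓.

x ≡ 133 (mod 792).


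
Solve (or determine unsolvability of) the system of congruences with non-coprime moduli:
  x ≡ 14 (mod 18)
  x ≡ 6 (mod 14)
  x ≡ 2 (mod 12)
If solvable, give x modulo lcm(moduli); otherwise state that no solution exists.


Moduli 18, 14, 12 are not pairwise coprime, so CRT works modulo lcm(m_i) when all pairwise compatibility conditions hold.
Pairwise compatibility: gcd(m_i, m_j) must divide a_i - a_j for every pair.
Merge one congruence at a time:
  Start: x ≡ 14 (mod 18).
  Combine with x ≡ 6 (mod 14): gcd(18, 14) = 2; 6 - 14 = -8, which IS divisible by 2, so compatible.
    Write x = 14 + 18·t and substitute into x ≡ 6 (mod 14): 18·t ≡ 6 − 14 = -8 (mod 14).
    Divide the congruence (and modulus) by g = 2: 9·t ≡ -4 (mod 7).
    Reduce coefficients mod 7: 2·t ≡ 3 (mod 7).
    The inverse of 2 mod 7 is 4 (since 2·4 = 8 = 1·7 + 1), so t ≡ 4·3 = 12 ≡ 5 (mod 7).
    Then x = 14 + 18·5 = 104, valid modulo lcm(18, 14) = 126: x ≡ 104 (mod 126).
  Combine with x ≡ 2 (mod 12): gcd(126, 12) = 6; 2 - 104 = -102, which IS divisible by 6, so compatible.
    Write x = 104 + 126·t and substitute into x ≡ 2 (mod 12): 126·t ≡ 2 − 104 = -102 (mod 12).
    Divide the congruence (and modulus) by g = 6: 21·t ≡ -17 (mod 2).
    Reduce coefficients mod 2: 1·t ≡ 1 (mod 2).
    So t ≡ 1 (mod 2).
    Then x = 104 + 126·1 = 230, valid modulo lcm(126, 12) = 252: x ≡ 230 (mod 252).
Verify: 230 mod 18 = 14, 230 mod 14 = 6, 230 mod 12 = 2.

x ≡ 230 (mod 252).


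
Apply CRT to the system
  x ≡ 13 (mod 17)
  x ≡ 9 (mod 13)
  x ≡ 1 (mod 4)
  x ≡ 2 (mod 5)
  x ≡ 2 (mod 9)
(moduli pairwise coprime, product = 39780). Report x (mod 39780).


Product of moduli M = 17 · 13 · 4 · 5 · 9 = 39780.
Merge one congruence at a time:
  Start: x ≡ 13 (mod 17).
  Combine with x ≡ 9 (mod 13); new modulus lcm = 221.
    Write x = 13 + 17·t and substitute into x ≡ 9 (mod 13): 17·t ≡ 9 − 13 = -4 (mod 13).
    Reduce coefficients mod 13: 4·t ≡ 9 (mod 13).
    The inverse of 4 mod 13 is 10 (since 4·10 = 40 = 3·13 + 1), so t ≡ 10·9 = 90 ≡ 12 (mod 13).
    Then x = 13 + 17·12 = 217, valid modulo lcm(17, 13) = 221: x ≡ 217 (mod 221).
  Combine with x ≡ 1 (mod 4); new modulus lcm = 884.
    Write x = 217 + 221·t and substitute into x ≡ 1 (mod 4): 221·t ≡ 1 − 217 = -216 (mod 4).
    Reduce coefficients mod 4: 1·t ≡ 0 (mod 4).
    So t ≡ 0 (mod 4).
    Then x = 217 + 221·0 = 217, valid modulo lcm(221, 4) = 884: x ≡ 217 (mod 884).
  Combine with x ≡ 2 (mod 5); new modulus lcm = 4420.
    Write x = 217 + 884·t and substitute into x ≡ 2 (mod 5): 884·t ≡ 2 − 217 = -215 (mod 5).
    Reduce coefficients mod 5: 4·t ≡ 0 (mod 5).
    The inverse of 4 mod 5 is 4 (since 4·4 = 16 = 3·5 + 1), so t ≡ 4·0 = 0 ≡ 0 (mod 5).
    Then x = 217 + 884·0 = 217, valid modulo lcm(884, 5) = 4420: x ≡ 217 (mod 4420).
  Combine with x ≡ 2 (mod 9); new modulus lcm = 39780.
    Write x = 217 + 4420·t and substitute into x ≡ 2 (mod 9): 4420·t ≡ 2 − 217 = -215 (mod 9).
    Reduce coefficients mod 9: 1·t ≡ 1 (mod 9).
    So t ≡ 1 (mod 9).
    Then x = 217 + 4420·1 = 4637, valid modulo lcm(4420, 9) = 39780: x ≡ 4637 (mod 39780).
Verify against each original: 4637 mod 17 = 13, 4637 mod 13 = 9, 4637 mod 4 = 1, 4637 mod 5 = 2, 4637 mod 9 = 2.

x ≡ 4637 (mod 39780).


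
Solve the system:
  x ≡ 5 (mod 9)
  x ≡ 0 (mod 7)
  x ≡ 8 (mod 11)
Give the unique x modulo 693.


Moduli 9, 7, 11 are pairwise coprime; by CRT there is a unique solution modulo M = 9 · 7 · 11 = 693.
Solve pairwise, accumulating the modulus:
  Start with x ≡ 5 (mod 9).
  Combine with x ≡ 0 (mod 7): since gcd(9, 7) = 1, we get a unique residue mod 63.
    Write x = 5 + 9·t and substitute into x ≡ 0 (mod 7): 9·t ≡ 0 − 5 = -5 (mod 7).
    Reduce coefficients mod 7: 2·t ≡ 2 (mod 7).
    The inverse of 2 mod 7 is 4 (since 2·4 = 8 = 1·7 + 1), so t ≡ 4·2 = 8 ≡ 1 (mod 7).
    Then x = 5 + 9·1 = 14, valid modulo lcm(9, 7) = 63: x ≡ 14 (mod 63).
  Combine with x ≡ 8 (mod 11): since gcd(63, 11) = 1, we get a unique residue mod 693.
    Write x = 14 + 63·t and substitute into x ≡ 8 (mod 11): 63·t ≡ 8 − 14 = -6 (mod 11).
    Reduce coefficients mod 11: 8·t ≡ 5 (mod 11).
    The inverse of 8 mod 11 is 7 (since 8·7 = 56 = 5·11 + 1), so t ≡ 7·5 = 35 ≡ 2 (mod 11).
    Then x = 14 + 63·2 = 140, valid modulo lcm(63, 11) = 693: x ≡ 140 (mod 693).
Verify: 140 mod 9 = 5 ✓, 140 mod 7 = 0 ✓, 140 mod 11 = 8 ✓.

x ≡ 140 (mod 693).


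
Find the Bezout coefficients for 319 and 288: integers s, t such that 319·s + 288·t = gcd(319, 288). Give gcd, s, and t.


Euclidean algorithm on (319, 288) — divide until remainder is 0:
  319 = 1 · 288 + 31
  288 = 9 · 31 + 9
  31 = 3 · 9 + 4
  9 = 2 · 4 + 1
  4 = 4 · 1 + 0
gcd(319, 288) = 1.
Track Bezout coefficients alongside the remainders: start with r₀ = 319 = a·1 + b·0 (s = 1, t = 0) and r₁ = 288 = a·0 + b·1 (s = 0, t = 1); each new remainder r_{k+1} = r_{k-1} − q_k·r_k inherits s_{k+1} = s_{k-1} − q_k·s_k, t_{k+1} = t_{k-1} − q_k·t_k, so r_k = a·s_k + b·t_k at every step:
  q = 1: r = 31, s = 1 − 1·0 = 1, t = 0 − 1·1 = -1  (check: 319·1 + 288·(-1) = 31)
  q = 9: r = 9, s = 0 − 9·1 = -9, t = 1 − 9·(-1) = 10  (check: 319·(-9) + 288·10 = 9)
  q = 3: r = 4, s = 1 − 3·(-9) = 28, t = -1 − 3·10 = -31  (check: 319·28 + 288·(-31) = 4)
  q = 2: r = 1, s = -9 − 2·28 = -65, t = 10 − 2·(-31) = 72  (check: 319·(-65) + 288·72 = 1)
The row with r = 1 (the gcd) gives the Bezout coefficients s = -65, t = 72.
Result: 319 · (-65) + 288 · (72) = 1.

gcd(319, 288) = 1; s = -65, t = 72 (check: 319·(-65) + 288·72 = 1).


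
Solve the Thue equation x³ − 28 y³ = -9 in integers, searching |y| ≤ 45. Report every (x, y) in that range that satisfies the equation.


The equation is x³ - 28y³ = -9. For fixed y, x³ = 28·y³ − 9, so a solution requires the RHS to be a perfect cube.
Strategy: iterate y from -45 to 45, compute RHS = 28·y³ − 9, and check whether it is a (positive or negative) perfect cube.
Check small values of y:
  y = 0: RHS = -9 is not a perfect cube.
  y = 1: RHS = 19 is not a perfect cube.
  y = -1: RHS = -37 is not a perfect cube.
  y = 2: RHS = 215 is not a perfect cube.
  y = -2: RHS = -233 is not a perfect cube.
  y = 3: RHS = 747 is not a perfect cube.
  y = -3: RHS = -765 is not a perfect cube.
Continuing the search up to |y| = 45 finds no solutions either.
No (x, y) in the scanned range satisfies the equation.

No integer solutions with |y| ≤ 45.


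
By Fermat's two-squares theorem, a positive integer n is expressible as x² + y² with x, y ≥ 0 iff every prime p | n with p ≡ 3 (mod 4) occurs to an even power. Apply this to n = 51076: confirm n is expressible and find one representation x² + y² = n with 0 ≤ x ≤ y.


Step 1: Factor n = 51076 = 2^2 · 113^2.
Step 2: Check the mod-4 condition on each prime factor: 2 = 2 (special); 113 ≡ 1 (mod 4), exponent 2.
All primes ≡ 3 (mod 4) appear to even exponent (or don't appear), so by the two-squares theorem n IS expressible as a sum of two squares.
Step 3: Build a representation. Group n = k² · m with k = 2 and m = 113 · 113 = 12769 (a product of primes ≡ 1 (mod 4)); a representation of m scales to one of n via (k·x)² + (k·y)² = k²(x² + y²). Each prime p ≡ 1 (mod 4) is itself a sum of two squares; find a² by testing p − a² for a perfect square:
  113: 113 − 1² = 112, 113 − 2² = 109, 113 − 3² = 104, 113 − 4² = 97, 113 − 5² = 88, 113 − 6² = 77, 113 − 7² = 64 = 8² ⇒ 113 = 7² + 8².
  Combine using the Brahmagupta–Fibonacci identity (a² + b²)(c² + d²) = (ac − bd)² + (ad + bc)² = (ac + bd)² + (ad − bc)²:
  113 · 113 = 12769: from (7² + 8²)(7² + 8²), take (7·7 − 8·8, 7·8 + 8·7) = (49 − 64, 56 + 56) = (-15, 112); dropping signs (only squares matter) gives (15, 112); check 15² + 112² = 225 + 12544 = 12769 ✓.
  Scale by k = 2: (2·15, 2·112) = (30, 224).
Step 4: Order so x ≤ y and verify: 30² + 224² = 900 + 50176 = 51076 = n. ✓

n = 51076 = 30² + 224² (one valid representation with x ≤ y).


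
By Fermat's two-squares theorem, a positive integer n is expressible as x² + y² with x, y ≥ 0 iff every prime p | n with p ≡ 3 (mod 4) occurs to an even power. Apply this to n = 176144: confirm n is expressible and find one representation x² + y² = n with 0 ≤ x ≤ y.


Step 1: Factor n = 176144 = 2^4 · 101 · 109.
Step 2: Check the mod-4 condition on each prime factor: 2 = 2 (special); 101 ≡ 1 (mod 4), exponent 1; 109 ≡ 1 (mod 4), exponent 1.
All primes ≡ 3 (mod 4) appear to even exponent (or don't appear), so by the two-squares theorem n IS expressible as a sum of two squares.
Step 3: Build a representation. Group n = k² · m with k = 4 and m = 101 · 109 = 11009 (a product of primes ≡ 1 (mod 4)); a representation of m scales to one of n via (k·x)² + (k·y)² = k²(x² + y²). Each prime p ≡ 1 (mod 4) is itself a sum of two squares; find a² by testing p − a² for a perfect square:
  101: 101 − 1² = 100 = 10² ⇒ 101 = 1² + 10².
  109: 109 − 1² = 108, 109 − 2² = 105, 109 − 3² = 100 = 10² ⇒ 109 = 3² + 10².
  Combine using the Brahmagupta–Fibonacci identity (a² + b²)(c² + d²) = (ac − bd)² + (ad + bc)² = (ac + bd)² + (ad − bc)²:
  101 · 109 = 11009: from (1² + 10²)(3² + 10²), take (1·3 − 10·10, 1·10 + 10·3) = (3 − 100, 10 + 30) = (-97, 40); dropping signs (only squares matter) gives (97, 40); check 97² + 40² = 9409 + 1600 = 11009 ✓.
  Scale by k = 4: (4·97, 4·40) = (388, 160).
Step 4: Order so x ≤ y and verify: 160² + 388² = 25600 + 150544 = 176144 = n. ✓

n = 176144 = 160² + 388² (one valid representation with x ≤ y).


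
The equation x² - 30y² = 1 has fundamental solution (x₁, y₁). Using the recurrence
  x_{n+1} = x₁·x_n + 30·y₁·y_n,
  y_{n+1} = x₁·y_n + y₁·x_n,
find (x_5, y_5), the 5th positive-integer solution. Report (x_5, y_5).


Step 1: Find the fundamental solution (x₁, y₁) of x² - 30y² = 1.
  Expand √30 as a continued fraction. a₀ = ⌊√30⌋ = 5; iterate m_{k+1} = d_k·a_k − m_k, d_{k+1} = (30 − m_{k+1}²)/d_k, a_{k+1} = ⌊(a₀ + m_{k+1})/d_{k+1}⌋ (starting m₀ = 0, d₀ = 1), with convergents p_k = a_k·p_{k-1} + p_{k-2}, q_k = a_k·q_{k-1} + q_{k-2} (p₋₁ = 1, q₋₁ = 0):
  k = 0: a₀ = 5; p₀/q₀ = 5/1; p₀² − 30·q₀² = 25 − 30 = -5.
  k = 1: m = 5, d = 5, a = ⌊(5 + 5)/5⌋ = 2; p/q = (2·5 + 1)/(2·1 + 0) = 11/2; p² − 30·q² = 121 − 120 = 1.
  The first convergent with p² − 30·q² = 1 gives the fundamental solution (x₁, y₁) = (11, 2).
Step 2: Apply the recurrence (x_{n+1}, y_{n+1}) = (x₁x_n + 30y₁y_n, x₁y_n + y₁x_n) repeatedly.
  From (x_1, y_1) = (11, 2): x_2 = 11·11 + 30·2·2 = 241; y_2 = 11·2 + 2·11 = 44.
  From (x_2, y_2) = (241, 44): x_3 = 11·241 + 30·2·44 = 5291; y_3 = 11·44 + 2·241 = 966.
  From (x_3, y_3) = (5291, 966): x_4 = 11·5291 + 30·2·966 = 116161; y_4 = 11·966 + 2·5291 = 21208.
  From (x_4, y_4) = (116161, 21208): x_5 = 11·116161 + 30·2·21208 = 2550251; y_5 = 11·21208 + 2·116161 = 465610.
Step 3: Verify x_5² - 30·y_5² = 6503780163001 - 6503780163000 = 1 (should be 1). ✓

(x_1, y_1) = (11, 2); (x_5, y_5) = (2550251, 465610).


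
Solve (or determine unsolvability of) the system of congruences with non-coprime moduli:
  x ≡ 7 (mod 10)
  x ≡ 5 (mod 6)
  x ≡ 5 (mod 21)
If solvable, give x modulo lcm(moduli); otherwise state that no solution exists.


Moduli 10, 6, 21 are not pairwise coprime, so CRT works modulo lcm(m_i) when all pairwise compatibility conditions hold.
Pairwise compatibility: gcd(m_i, m_j) must divide a_i - a_j for every pair.
Merge one congruence at a time:
  Start: x ≡ 7 (mod 10).
  Combine with x ≡ 5 (mod 6): gcd(10, 6) = 2; 5 - 7 = -2, which IS divisible by 2, so compatible.
    Write x = 7 + 10·t and substitute into x ≡ 5 (mod 6): 10·t ≡ 5 − 7 = -2 (mod 6).
    Divide the congruence (and modulus) by g = 2: 5·t ≡ -1 (mod 3).
    Reduce coefficients mod 3: 2·t ≡ 2 (mod 3).
    The inverse of 2 mod 3 is 2 (since 2·2 = 4 = 1·3 + 1), so t ≡ 2·2 = 4 ≡ 1 (mod 3).
    Then x = 7 + 10·1 = 17, valid modulo lcm(10, 6) = 30: x ≡ 17 (mod 30).
  Combine with x ≡ 5 (mod 21): gcd(30, 21) = 3; 5 - 17 = -12, which IS divisible by 3, so compatible.
    Write x = 17 + 30·t and substitute into x ≡ 5 (mod 21): 30·t ≡ 5 − 17 = -12 (mod 21).
    Divide the congruence (and modulus) by g = 3: 10·t ≡ -4 (mod 7).
    Reduce coefficients mod 7: 3·t ≡ 3 (mod 7).
    The inverse of 3 mod 7 is 5 (since 3·5 = 15 = 2·7 + 1), so t ≡ 5·3 = 15 ≡ 1 (mod 7).
    Then x = 17 + 30·1 = 47, valid modulo lcm(30, 21) = 210: x ≡ 47 (mod 210).
Verify: 47 mod 10 = 7, 47 mod 6 = 5, 47 mod 21 = 5.

x ≡ 47 (mod 210).


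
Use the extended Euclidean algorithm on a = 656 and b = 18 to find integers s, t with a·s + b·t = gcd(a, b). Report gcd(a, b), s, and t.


Euclidean algorithm on (656, 18) — divide until remainder is 0:
  656 = 36 · 18 + 8
  18 = 2 · 8 + 2
  8 = 4 · 2 + 0
gcd(656, 18) = 2.
Track Bezout coefficients alongside the remainders: start with r₀ = 656 = a·1 + b·0 (s = 1, t = 0) and r₁ = 18 = a·0 + b·1 (s = 0, t = 1); each new remainder r_{k+1} = r_{k-1} − q_k·r_k inherits s_{k+1} = s_{k-1} − q_k·s_k, t_{k+1} = t_{k-1} − q_k·t_k, so r_k = a·s_k + b·t_k at every step:
  q = 36: r = 8, s = 1 − 36·0 = 1, t = 0 − 36·1 = -36  (check: 656·1 + 18·(-36) = 8)
  q = 2: r = 2, s = 0 − 2·1 = -2, t = 1 − 2·(-36) = 73  (check: 656·(-2) + 18·73 = 2)
The row with r = 2 (the gcd) gives the Bezout coefficients s = -2, t = 73.
Result: 656 · (-2) + 18 · (73) = 2.

gcd(656, 18) = 2; s = -2, t = 73 (check: 656·(-2) + 18·73 = 2).
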